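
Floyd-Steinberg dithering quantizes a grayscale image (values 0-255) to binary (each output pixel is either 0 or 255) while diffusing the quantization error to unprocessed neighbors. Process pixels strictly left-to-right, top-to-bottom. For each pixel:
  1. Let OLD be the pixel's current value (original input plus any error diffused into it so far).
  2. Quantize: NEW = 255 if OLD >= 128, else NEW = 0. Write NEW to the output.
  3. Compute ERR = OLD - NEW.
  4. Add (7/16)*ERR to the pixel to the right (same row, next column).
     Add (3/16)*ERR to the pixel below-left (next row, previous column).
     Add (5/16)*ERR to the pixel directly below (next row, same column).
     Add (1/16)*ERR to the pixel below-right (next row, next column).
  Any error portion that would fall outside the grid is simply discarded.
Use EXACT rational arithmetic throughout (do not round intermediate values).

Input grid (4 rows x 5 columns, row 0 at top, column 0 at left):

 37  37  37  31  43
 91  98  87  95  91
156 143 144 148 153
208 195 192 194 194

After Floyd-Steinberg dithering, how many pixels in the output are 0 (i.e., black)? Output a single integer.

Answer: 10

Derivation:
(0,0): OLD=37 → NEW=0, ERR=37
(0,1): OLD=851/16 → NEW=0, ERR=851/16
(0,2): OLD=15429/256 → NEW=0, ERR=15429/256
(0,3): OLD=234979/4096 → NEW=0, ERR=234979/4096
(0,4): OLD=4462901/65536 → NEW=0, ERR=4462901/65536
(1,0): OLD=28809/256 → NEW=0, ERR=28809/256
(1,1): OLD=363455/2048 → NEW=255, ERR=-158785/2048
(1,2): OLD=5635755/65536 → NEW=0, ERR=5635755/65536
(1,3): OLD=43800463/262144 → NEW=255, ERR=-23046257/262144
(1,4): OLD=324654541/4194304 → NEW=0, ERR=324654541/4194304
(2,0): OLD=5787813/32768 → NEW=255, ERR=-2568027/32768
(2,1): OLD=112870759/1048576 → NEW=0, ERR=112870759/1048576
(2,2): OLD=3299021813/16777216 → NEW=255, ERR=-979168267/16777216
(2,3): OLD=30838075151/268435456 → NEW=0, ERR=30838075151/268435456
(2,4): OLD=953286608297/4294967296 → NEW=255, ERR=-141930052183/4294967296
(3,0): OLD=3417388885/16777216 → NEW=255, ERR=-860801195/16777216
(3,1): OLD=25548315825/134217728 → NEW=255, ERR=-8677204815/134217728
(3,2): OLD=746228531819/4294967296 → NEW=255, ERR=-348988128661/4294967296
(3,3): OLD=1584906295667/8589934592 → NEW=255, ERR=-605527025293/8589934592
(3,4): OLD=21991985679519/137438953472 → NEW=255, ERR=-13054947455841/137438953472
Output grid:
  Row 0: .....  (5 black, running=5)
  Row 1: .#.#.  (3 black, running=8)
  Row 2: #.#.#  (2 black, running=10)
  Row 3: #####  (0 black, running=10)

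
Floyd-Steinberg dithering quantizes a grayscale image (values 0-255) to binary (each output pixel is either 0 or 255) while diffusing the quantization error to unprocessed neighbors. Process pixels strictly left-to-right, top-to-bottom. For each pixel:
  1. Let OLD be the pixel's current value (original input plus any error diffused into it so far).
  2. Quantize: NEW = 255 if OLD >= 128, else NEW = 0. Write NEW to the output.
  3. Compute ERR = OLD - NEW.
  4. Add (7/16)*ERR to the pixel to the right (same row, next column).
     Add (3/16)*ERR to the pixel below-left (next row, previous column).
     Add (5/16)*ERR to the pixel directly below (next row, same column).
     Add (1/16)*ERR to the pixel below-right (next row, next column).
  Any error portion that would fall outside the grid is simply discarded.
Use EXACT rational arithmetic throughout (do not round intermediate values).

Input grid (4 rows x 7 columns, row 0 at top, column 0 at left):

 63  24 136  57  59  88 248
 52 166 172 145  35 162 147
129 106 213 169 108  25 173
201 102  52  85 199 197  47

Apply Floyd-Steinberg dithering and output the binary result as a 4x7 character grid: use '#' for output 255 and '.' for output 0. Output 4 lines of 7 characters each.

Answer: ..#...#
.#.#.##
#.##..#
#...##.

Derivation:
(0,0): OLD=63 → NEW=0, ERR=63
(0,1): OLD=825/16 → NEW=0, ERR=825/16
(0,2): OLD=40591/256 → NEW=255, ERR=-24689/256
(0,3): OLD=60649/4096 → NEW=0, ERR=60649/4096
(0,4): OLD=4291167/65536 → NEW=0, ERR=4291167/65536
(0,5): OLD=122312857/1048576 → NEW=0, ERR=122312857/1048576
(0,6): OLD=5016939567/16777216 → NEW=255, ERR=738749487/16777216
(1,0): OLD=20827/256 → NEW=0, ERR=20827/256
(1,1): OLD=416893/2048 → NEW=255, ERR=-105347/2048
(1,2): OLD=8215361/65536 → NEW=0, ERR=8215361/65536
(1,3): OLD=55239021/262144 → NEW=255, ERR=-11607699/262144
(1,4): OLD=987945063/16777216 → NEW=0, ERR=987945063/16777216
(1,5): OLD=31750987543/134217728 → NEW=255, ERR=-2474533097/134217728
(1,6): OLD=343564389753/2147483648 → NEW=255, ERR=-204043940487/2147483648
(2,0): OLD=4744111/32768 → NEW=255, ERR=-3611729/32768
(2,1): OLD=73707125/1048576 → NEW=0, ERR=73707125/1048576
(2,2): OLD=4553495711/16777216 → NEW=255, ERR=275305631/16777216
(2,3): OLD=24322617703/134217728 → NEW=255, ERR=-9902902937/134217728
(2,4): OLD=94379487383/1073741824 → NEW=0, ERR=94379487383/1073741824
(2,5): OLD=1496668781405/34359738368 → NEW=0, ERR=1496668781405/34359738368
(2,6): OLD=88627441560667/549755813888 → NEW=255, ERR=-51560290980773/549755813888
(3,0): OLD=3015465151/16777216 → NEW=255, ERR=-1262724929/16777216
(3,1): OLD=11707311827/134217728 → NEW=0, ERR=11707311827/134217728
(3,2): OLD=92179180457/1073741824 → NEW=0, ERR=92179180457/1073741824
(3,3): OLD=502546262223/4294967296 → NEW=0, ERR=502546262223/4294967296
(3,4): OLD=154599578821823/549755813888 → NEW=255, ERR=14411846280383/549755813888
(3,5): OLD=923544088223917/4398046511104 → NEW=255, ERR=-197957772107603/4398046511104
(3,6): OLD=50788536385907/70368744177664 → NEW=0, ERR=50788536385907/70368744177664
Row 0: ..#...#
Row 1: .#.#.##
Row 2: #.##..#
Row 3: #...##.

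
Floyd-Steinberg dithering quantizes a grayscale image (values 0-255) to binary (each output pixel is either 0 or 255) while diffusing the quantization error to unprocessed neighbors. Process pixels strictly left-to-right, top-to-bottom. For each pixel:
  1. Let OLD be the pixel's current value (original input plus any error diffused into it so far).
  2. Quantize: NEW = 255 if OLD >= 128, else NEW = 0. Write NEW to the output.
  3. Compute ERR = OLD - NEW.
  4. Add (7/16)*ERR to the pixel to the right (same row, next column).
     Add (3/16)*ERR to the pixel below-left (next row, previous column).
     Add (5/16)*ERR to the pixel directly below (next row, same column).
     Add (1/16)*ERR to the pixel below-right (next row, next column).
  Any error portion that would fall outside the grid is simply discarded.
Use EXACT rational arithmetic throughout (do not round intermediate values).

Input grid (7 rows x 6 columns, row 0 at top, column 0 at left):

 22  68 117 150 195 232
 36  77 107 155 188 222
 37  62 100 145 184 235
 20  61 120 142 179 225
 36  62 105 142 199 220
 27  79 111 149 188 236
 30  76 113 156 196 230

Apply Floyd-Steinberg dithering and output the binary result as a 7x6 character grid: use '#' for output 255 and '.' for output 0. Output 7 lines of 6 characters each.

(0,0): OLD=22 → NEW=0, ERR=22
(0,1): OLD=621/8 → NEW=0, ERR=621/8
(0,2): OLD=19323/128 → NEW=255, ERR=-13317/128
(0,3): OLD=213981/2048 → NEW=0, ERR=213981/2048
(0,4): OLD=7887627/32768 → NEW=255, ERR=-468213/32768
(0,5): OLD=118357325/524288 → NEW=255, ERR=-15336115/524288
(1,0): OLD=7351/128 → NEW=0, ERR=7351/128
(1,1): OLD=110849/1024 → NEW=0, ERR=110849/1024
(1,2): OLD=4793621/32768 → NEW=255, ERR=-3562219/32768
(1,3): OLD=17158449/131072 → NEW=255, ERR=-16264911/131072
(1,4): OLD=1092954547/8388608 → NEW=255, ERR=-1046140493/8388608
(1,5): OLD=21126600437/134217728 → NEW=255, ERR=-13098920203/134217728
(2,0): OLD=1232795/16384 → NEW=0, ERR=1232795/16384
(2,1): OLD=58696025/524288 → NEW=0, ERR=58696025/524288
(2,2): OLD=826331211/8388608 → NEW=0, ERR=826331211/8388608
(2,3): OLD=7995383987/67108864 → NEW=0, ERR=7995383987/67108864
(2,4): OLD=367429098137/2147483648 → NEW=255, ERR=-180179232103/2147483648
(2,5): OLD=5497558309311/34359738368 → NEW=255, ERR=-3264174974529/34359738368
(3,0): OLD=541107435/8388608 → NEW=0, ERR=541107435/8388608
(3,1): OLD=9890450063/67108864 → NEW=255, ERR=-7222310257/67108864
(3,2): OLD=71422669341/536870912 → NEW=255, ERR=-65479413219/536870912
(3,3): OLD=3995923809751/34359738368 → NEW=0, ERR=3995923809751/34359738368
(3,4): OLD=53132265231863/274877906944 → NEW=255, ERR=-16961601038857/274877906944
(3,5): OLD=717199317036057/4398046511104 → NEW=255, ERR=-404302543295463/4398046511104
(4,0): OLD=38632072293/1073741824 → NEW=0, ERR=38632072293/1073741824
(4,1): OLD=434176847265/17179869184 → NEW=0, ERR=434176847265/17179869184
(4,2): OLD=51139372667539/549755813888 → NEW=0, ERR=51139372667539/549755813888
(4,3): OLD=1757874197236991/8796093022208 → NEW=255, ERR=-485129523426049/8796093022208
(4,4): OLD=20494138588034287/140737488355328 → NEW=255, ERR=-15393920942574353/140737488355328
(4,5): OLD=314265765753565225/2251799813685248 → NEW=255, ERR=-259943186736173015/2251799813685248
(5,0): OLD=11814799812723/274877906944 → NEW=0, ERR=11814799812723/274877906944
(5,1): OLD=1102964580711587/8796093022208 → NEW=0, ERR=1102964580711587/8796093022208
(5,2): OLD=13100336530673585/70368744177664 → NEW=255, ERR=-4843693234630735/70368744177664
(5,3): OLD=195806021655354667/2251799813685248 → NEW=0, ERR=195806021655354667/2251799813685248
(5,4): OLD=751064949692646603/4503599627370496 → NEW=255, ERR=-397352955286829877/4503599627370496
(5,5): OLD=11132084168419074311/72057594037927936 → NEW=255, ERR=-7242602311252549369/72057594037927936
(6,0): OLD=9421386362830281/140737488355328 → NEW=0, ERR=9421386362830281/140737488355328
(6,1): OLD=302310674933147541/2251799813685248 → NEW=255, ERR=-271898277556590699/2251799813685248
(6,2): OLD=565688050083526541/9007199254740992 → NEW=0, ERR=565688050083526541/9007199254740992
(6,3): OLD=27353795657771581817/144115188075855872 → NEW=255, ERR=-9395577301571665543/144115188075855872
(6,4): OLD=291675687367416977945/2305843009213693952 → NEW=0, ERR=291675687367416977945/2305843009213693952
(6,5): OLD=9164971002571047792911/36893488147419103232 → NEW=255, ERR=-242868475020823531249/36893488147419103232
Row 0: ..#.##
Row 1: ..####
Row 2: ....##
Row 3: .##.##
Row 4: ...###
Row 5: ..#.##
Row 6: .#.#.#

Answer: ..#.##
..####
....##
.##.##
...###
..#.##
.#.#.#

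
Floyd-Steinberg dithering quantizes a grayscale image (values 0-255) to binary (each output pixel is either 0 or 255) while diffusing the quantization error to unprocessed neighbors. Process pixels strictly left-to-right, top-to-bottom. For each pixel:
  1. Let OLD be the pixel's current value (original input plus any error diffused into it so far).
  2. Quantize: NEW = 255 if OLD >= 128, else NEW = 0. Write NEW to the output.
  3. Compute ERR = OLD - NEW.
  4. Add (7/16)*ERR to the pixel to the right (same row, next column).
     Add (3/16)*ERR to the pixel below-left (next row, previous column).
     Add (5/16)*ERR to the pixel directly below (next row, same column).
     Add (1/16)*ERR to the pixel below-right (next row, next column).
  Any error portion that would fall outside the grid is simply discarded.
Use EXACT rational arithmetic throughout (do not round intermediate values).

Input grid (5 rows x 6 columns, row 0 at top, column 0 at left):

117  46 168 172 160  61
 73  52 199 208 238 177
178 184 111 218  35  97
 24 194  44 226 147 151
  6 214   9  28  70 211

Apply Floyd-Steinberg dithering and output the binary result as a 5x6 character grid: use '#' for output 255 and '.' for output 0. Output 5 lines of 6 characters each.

(0,0): OLD=117 → NEW=0, ERR=117
(0,1): OLD=1555/16 → NEW=0, ERR=1555/16
(0,2): OLD=53893/256 → NEW=255, ERR=-11387/256
(0,3): OLD=624803/4096 → NEW=255, ERR=-419677/4096
(0,4): OLD=7548021/65536 → NEW=0, ERR=7548021/65536
(0,5): OLD=116799283/1048576 → NEW=0, ERR=116799283/1048576
(1,0): OLD=32713/256 → NEW=0, ERR=32713/256
(1,1): OLD=281087/2048 → NEW=255, ERR=-241153/2048
(1,2): OLD=7893611/65536 → NEW=0, ERR=7893611/65536
(1,3): OLD=64878479/262144 → NEW=255, ERR=-1968241/262144
(1,4): OLD=4784668877/16777216 → NEW=255, ERR=506478797/16777216
(1,5): OLD=62334663307/268435456 → NEW=255, ERR=-6116377973/268435456
(2,0): OLD=6417765/32768 → NEW=255, ERR=-1938075/32768
(2,1): OLD=159275815/1048576 → NEW=255, ERR=-108111065/1048576
(2,2): OLD=1589893173/16777216 → NEW=0, ERR=1589893173/16777216
(2,3): OLD=36279272653/134217728 → NEW=255, ERR=2053752013/134217728
(2,4): OLD=199230074599/4294967296 → NEW=0, ERR=199230074599/4294967296
(2,5): OLD=7700748099777/68719476736 → NEW=0, ERR=7700748099777/68719476736
(3,0): OLD=-231772011/16777216 → NEW=0, ERR=-231772011/16777216
(3,1): OLD=22791287153/134217728 → NEW=255, ERR=-11434233487/134217728
(3,2): OLD=35184206371/1073741824 → NEW=0, ERR=35184206371/1073741824
(3,3): OLD=17849062718889/68719476736 → NEW=255, ERR=325596151209/68719476736
(3,4): OLD=101999776819721/549755813888 → NEW=255, ERR=-38187955721719/549755813888
(3,5): OLD=1394425729841127/8796093022208 → NEW=255, ERR=-848577990821913/8796093022208
(4,0): OLD=-30688679013/2147483648 → NEW=0, ERR=-30688679013/2147483648
(4,1): OLD=6404862999519/34359738368 → NEW=255, ERR=-2356870284321/34359738368
(4,2): OLD=-16719172383507/1099511627776 → NEW=0, ERR=-16719172383507/1099511627776
(4,3): OLD=208495587649409/17592186044416 → NEW=0, ERR=208495587649409/17592186044416
(4,4): OLD=10044529237594769/281474976710656 → NEW=0, ERR=10044529237594769/281474976710656
(4,5): OLD=865246514177311831/4503599627370496 → NEW=255, ERR=-283171390802164649/4503599627370496
Row 0: ..##..
Row 1: .#.###
Row 2: ##.#..
Row 3: .#.###
Row 4: .#...#

Answer: ..##..
.#.###
##.#..
.#.###
.#...#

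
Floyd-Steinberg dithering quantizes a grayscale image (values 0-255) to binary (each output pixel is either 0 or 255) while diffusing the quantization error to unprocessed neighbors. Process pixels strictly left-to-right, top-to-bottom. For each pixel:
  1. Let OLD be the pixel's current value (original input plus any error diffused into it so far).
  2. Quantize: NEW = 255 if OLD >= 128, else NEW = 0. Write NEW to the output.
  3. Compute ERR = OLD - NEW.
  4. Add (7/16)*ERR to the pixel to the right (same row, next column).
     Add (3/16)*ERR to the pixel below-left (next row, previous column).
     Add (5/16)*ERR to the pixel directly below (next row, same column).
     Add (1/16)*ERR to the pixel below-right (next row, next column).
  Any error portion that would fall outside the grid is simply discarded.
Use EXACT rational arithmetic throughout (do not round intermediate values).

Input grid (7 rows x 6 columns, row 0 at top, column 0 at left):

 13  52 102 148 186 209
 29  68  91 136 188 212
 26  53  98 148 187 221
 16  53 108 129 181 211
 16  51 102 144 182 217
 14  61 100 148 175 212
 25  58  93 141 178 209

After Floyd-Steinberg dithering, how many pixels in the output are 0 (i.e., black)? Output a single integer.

Answer: 21

Derivation:
(0,0): OLD=13 → NEW=0, ERR=13
(0,1): OLD=923/16 → NEW=0, ERR=923/16
(0,2): OLD=32573/256 → NEW=0, ERR=32573/256
(0,3): OLD=834219/4096 → NEW=255, ERR=-210261/4096
(0,4): OLD=10717869/65536 → NEW=255, ERR=-5993811/65536
(0,5): OLD=177195707/1048576 → NEW=255, ERR=-90191173/1048576
(1,0): OLD=11233/256 → NEW=0, ERR=11233/256
(1,1): OLD=266023/2048 → NEW=255, ERR=-256217/2048
(1,2): OLD=4588083/65536 → NEW=0, ERR=4588083/65536
(1,3): OLD=37064823/262144 → NEW=255, ERR=-29781897/262144
(1,4): OLD=1516318277/16777216 → NEW=0, ERR=1516318277/16777216
(1,5): OLD=58772835155/268435456 → NEW=255, ERR=-9678206125/268435456
(2,0): OLD=532637/32768 → NEW=0, ERR=532637/32768
(2,1): OLD=38676623/1048576 → NEW=0, ERR=38676623/1048576
(2,2): OLD=1793384301/16777216 → NEW=0, ERR=1793384301/16777216
(2,3): OLD=24237717317/134217728 → NEW=255, ERR=-9987803323/134217728
(2,4): OLD=725103819087/4294967296 → NEW=255, ERR=-370112841393/4294967296
(2,5): OLD=12210135457817/68719476736 → NEW=255, ERR=-5313331109863/68719476736
(3,0): OLD=469687245/16777216 → NEW=0, ERR=469687245/16777216
(3,1): OLD=13130941385/134217728 → NEW=0, ERR=13130941385/134217728
(3,2): OLD=185283696747/1073741824 → NEW=255, ERR=-88520468373/1073741824
(3,3): OLD=4136958709697/68719476736 → NEW=0, ERR=4136958709697/68719476736
(3,4): OLD=88653769826465/549755813888 → NEW=255, ERR=-51533962714975/549755813888
(3,5): OLD=1235330200588239/8796093022208 → NEW=255, ERR=-1007673520074801/8796093022208
(4,0): OLD=92540052323/2147483648 → NEW=0, ERR=92540052323/2147483648
(4,1): OLD=2979599490951/34359738368 → NEW=0, ERR=2979599490951/34359738368
(4,2): OLD=144671947145317/1099511627776 → NEW=255, ERR=-135703517937563/1099511627776
(4,3): OLD=1514458125704921/17592186044416 → NEW=0, ERR=1514458125704921/17592186044416
(4,4): OLD=48597238916111465/281474976710656 → NEW=255, ERR=-23178880145105815/281474976710656
(4,5): OLD=627415806001621567/4503599627370496 → NEW=255, ERR=-521002098977854913/4503599627370496
(5,0): OLD=24038584053125/549755813888 → NEW=0, ERR=24038584053125/549755813888
(5,1): OLD=1526669396981973/17592186044416 → NEW=0, ERR=1526669396981973/17592186044416
(5,2): OLD=17023415665708023/140737488355328 → NEW=0, ERR=17023415665708023/140737488355328
(5,3): OLD=921740473199805837/4503599627370496 → NEW=255, ERR=-226677431779670643/4503599627370496
(5,4): OLD=999215188227265517/9007199254740992 → NEW=0, ERR=999215188227265517/9007199254740992
(5,5): OLD=31595181035250368273/144115188075855872 → NEW=255, ERR=-5154191924092879087/144115188075855872
(6,0): OLD=15463056057212319/281474976710656 → NEW=0, ERR=15463056057212319/281474976710656
(6,1): OLD=606031971575980979/4503599627370496 → NEW=255, ERR=-542385933403495501/4503599627370496
(6,2): OLD=1334799072126121595/18014398509481984 → NEW=0, ERR=1334799072126121595/18014398509481984
(6,3): OLD=53624816241255014255/288230376151711744 → NEW=255, ERR=-19873929677431480465/288230376151711744
(6,4): OLD=796204526475960970703/4611686018427387904 → NEW=255, ERR=-379775408223022944817/4611686018427387904
(6,5): OLD=12449977656577523828041/73786976294838206464 → NEW=255, ERR=-6365701298606218820279/73786976294838206464
Output grid:
  Row 0: ...###  (3 black, running=3)
  Row 1: .#.#.#  (3 black, running=6)
  Row 2: ...###  (3 black, running=9)
  Row 3: ..#.##  (3 black, running=12)
  Row 4: ..#.##  (3 black, running=15)
  Row 5: ...#.#  (4 black, running=19)
  Row 6: .#.###  (2 black, running=21)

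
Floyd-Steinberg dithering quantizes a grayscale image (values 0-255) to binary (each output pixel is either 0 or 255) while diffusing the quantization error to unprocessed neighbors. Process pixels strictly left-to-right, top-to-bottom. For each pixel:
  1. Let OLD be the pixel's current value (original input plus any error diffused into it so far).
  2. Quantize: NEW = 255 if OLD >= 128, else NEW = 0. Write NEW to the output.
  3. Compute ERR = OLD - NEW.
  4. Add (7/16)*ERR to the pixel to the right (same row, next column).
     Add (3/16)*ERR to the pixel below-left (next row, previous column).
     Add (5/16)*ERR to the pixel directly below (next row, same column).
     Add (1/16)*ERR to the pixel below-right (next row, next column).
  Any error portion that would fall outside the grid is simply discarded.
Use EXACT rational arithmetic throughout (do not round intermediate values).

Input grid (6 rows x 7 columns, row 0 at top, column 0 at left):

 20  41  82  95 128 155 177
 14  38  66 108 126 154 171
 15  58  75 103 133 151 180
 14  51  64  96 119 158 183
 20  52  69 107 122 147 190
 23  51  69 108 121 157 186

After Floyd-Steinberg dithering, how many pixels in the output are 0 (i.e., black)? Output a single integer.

(0,0): OLD=20 → NEW=0, ERR=20
(0,1): OLD=199/4 → NEW=0, ERR=199/4
(0,2): OLD=6641/64 → NEW=0, ERR=6641/64
(0,3): OLD=143767/1024 → NEW=255, ERR=-117353/1024
(0,4): OLD=1275681/16384 → NEW=0, ERR=1275681/16384
(0,5): OLD=49562087/262144 → NEW=255, ERR=-17284633/262144
(0,6): OLD=621399377/4194304 → NEW=255, ERR=-448148143/4194304
(1,0): OLD=1893/64 → NEW=0, ERR=1893/64
(1,1): OLD=44643/512 → NEW=0, ERR=44643/512
(1,2): OLD=1936511/16384 → NEW=0, ERR=1936511/16384
(1,3): OLD=9501507/65536 → NEW=255, ERR=-7210173/65536
(1,4): OLD=346755673/4194304 → NEW=0, ERR=346755673/4194304
(1,5): OLD=5180707017/33554432 → NEW=255, ERR=-3375673143/33554432
(1,6): OLD=48036855207/536870912 → NEW=0, ERR=48036855207/536870912
(2,0): OLD=332529/8192 → NEW=0, ERR=332529/8192
(2,1): OLD=33296779/262144 → NEW=0, ERR=33296779/262144
(2,2): OLD=638906273/4194304 → NEW=255, ERR=-430641247/4194304
(2,3): OLD=1563241369/33554432 → NEW=0, ERR=1563241369/33554432
(2,4): OLD=41199059897/268435456 → NEW=255, ERR=-27251981383/268435456
(2,5): OLD=833993824355/8589934592 → NEW=0, ERR=833993824355/8589934592
(2,6): OLD=33555744487397/137438953472 → NEW=255, ERR=-1491188647963/137438953472
(3,0): OLD=211815233/4194304 → NEW=0, ERR=211815233/4194304
(3,1): OLD=3223666061/33554432 → NEW=0, ERR=3223666061/33554432
(3,2): OLD=24325731367/268435456 → NEW=0, ERR=24325731367/268435456
(3,3): OLD=133952412697/1073741824 → NEW=0, ERR=133952412697/1073741824
(3,4): OLD=22398424816449/137438953472 → NEW=255, ERR=-12648508318911/137438953472
(3,5): OLD=153599520840627/1099511627776 → NEW=255, ERR=-126775944242253/1099511627776
(3,6): OLD=2379042100031277/17592186044416 → NEW=255, ERR=-2106965341294803/17592186044416
(4,0): OLD=28881025743/536870912 → NEW=0, ERR=28881025743/536870912
(4,1): OLD=1079803801891/8589934592 → NEW=0, ERR=1079803801891/8589934592
(4,2): OLD=24974147837869/137438953472 → NEW=255, ERR=-10072785297491/137438953472
(4,3): OLD=112512392445439/1099511627776 → NEW=0, ERR=112512392445439/1099511627776
(4,4): OLD=1092366274827677/8796093022208 → NEW=0, ERR=1092366274827677/8796093022208
(4,5): OLD=38587968795968653/281474976710656 → NEW=255, ERR=-33188150265248627/281474976710656
(4,6): OLD=422355008314052843/4503599627370496 → NEW=0, ERR=422355008314052843/4503599627370496
(5,0): OLD=8710989394969/137438953472 → NEW=0, ERR=8710989394969/137438953472
(5,1): OLD=118343301323475/1099511627776 → NEW=0, ERR=118343301323475/1099511627776
(5,2): OLD=1057552299203877/8796093022208 → NEW=0, ERR=1057552299203877/8796093022208
(5,3): OLD=14867725550031865/70368744177664 → NEW=255, ERR=-3076304215272455/70368744177664
(5,4): OLD=562816362526916099/4503599627370496 → NEW=0, ERR=562816362526916099/4503599627370496
(5,5): OLD=7212030669038568819/36028797018963968 → NEW=255, ERR=-1975312570797243021/36028797018963968
(5,6): OLD=106040629031466357085/576460752303423488 → NEW=255, ERR=-40956862805906632355/576460752303423488
Output grid:
  Row 0: ...#.##  (4 black, running=4)
  Row 1: ...#.#.  (5 black, running=9)
  Row 2: ..#.#.#  (4 black, running=13)
  Row 3: ....###  (4 black, running=17)
  Row 4: ..#..#.  (5 black, running=22)
  Row 5: ...#.##  (4 black, running=26)

Answer: 26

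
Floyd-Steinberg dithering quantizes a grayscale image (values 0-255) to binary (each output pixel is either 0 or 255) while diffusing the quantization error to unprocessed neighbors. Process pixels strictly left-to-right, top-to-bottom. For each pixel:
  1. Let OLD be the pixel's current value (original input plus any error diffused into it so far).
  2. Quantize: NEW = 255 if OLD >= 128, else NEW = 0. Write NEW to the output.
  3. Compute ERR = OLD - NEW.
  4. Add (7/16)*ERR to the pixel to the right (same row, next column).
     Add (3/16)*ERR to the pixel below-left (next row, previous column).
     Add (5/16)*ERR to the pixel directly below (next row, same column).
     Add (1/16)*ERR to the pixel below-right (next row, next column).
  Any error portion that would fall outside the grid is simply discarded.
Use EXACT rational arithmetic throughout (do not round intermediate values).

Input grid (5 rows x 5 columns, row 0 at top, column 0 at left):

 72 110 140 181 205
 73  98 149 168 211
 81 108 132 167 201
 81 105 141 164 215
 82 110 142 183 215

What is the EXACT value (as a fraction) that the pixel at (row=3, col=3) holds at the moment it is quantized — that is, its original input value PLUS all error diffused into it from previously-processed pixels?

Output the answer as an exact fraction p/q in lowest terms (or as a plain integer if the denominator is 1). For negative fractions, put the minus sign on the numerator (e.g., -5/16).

Answer: 208816127901/1073741824

Derivation:
(0,0): OLD=72 → NEW=0, ERR=72
(0,1): OLD=283/2 → NEW=255, ERR=-227/2
(0,2): OLD=2891/32 → NEW=0, ERR=2891/32
(0,3): OLD=112909/512 → NEW=255, ERR=-17651/512
(0,4): OLD=1555803/8192 → NEW=255, ERR=-533157/8192
(1,0): OLD=2375/32 → NEW=0, ERR=2375/32
(1,1): OLD=29809/256 → NEW=0, ERR=29809/256
(1,2): OLD=1758149/8192 → NEW=255, ERR=-330811/8192
(1,3): OLD=4358241/32768 → NEW=255, ERR=-3997599/32768
(1,4): OLD=70848771/524288 → NEW=255, ERR=-62844669/524288
(2,0): OLD=516203/4096 → NEW=0, ERR=516203/4096
(2,1): OLD=25767625/131072 → NEW=255, ERR=-7655735/131072
(2,2): OLD=164060059/2097152 → NEW=0, ERR=164060059/2097152
(2,3): OLD=4633955233/33554432 → NEW=255, ERR=-3922424927/33554432
(2,4): OLD=56250243367/536870912 → NEW=0, ERR=56250243367/536870912
(3,0): OLD=229494587/2097152 → NEW=0, ERR=229494587/2097152
(3,1): OLD=2636847391/16777216 → NEW=255, ERR=-1641342689/16777216
(3,2): OLD=52117662725/536870912 → NEW=0, ERR=52117662725/536870912
(3,3): OLD=208816127901/1073741824 → NEW=255, ERR=-64988037219/1073741824
Target (3,3): original=164, with diffused error = 208816127901/1073741824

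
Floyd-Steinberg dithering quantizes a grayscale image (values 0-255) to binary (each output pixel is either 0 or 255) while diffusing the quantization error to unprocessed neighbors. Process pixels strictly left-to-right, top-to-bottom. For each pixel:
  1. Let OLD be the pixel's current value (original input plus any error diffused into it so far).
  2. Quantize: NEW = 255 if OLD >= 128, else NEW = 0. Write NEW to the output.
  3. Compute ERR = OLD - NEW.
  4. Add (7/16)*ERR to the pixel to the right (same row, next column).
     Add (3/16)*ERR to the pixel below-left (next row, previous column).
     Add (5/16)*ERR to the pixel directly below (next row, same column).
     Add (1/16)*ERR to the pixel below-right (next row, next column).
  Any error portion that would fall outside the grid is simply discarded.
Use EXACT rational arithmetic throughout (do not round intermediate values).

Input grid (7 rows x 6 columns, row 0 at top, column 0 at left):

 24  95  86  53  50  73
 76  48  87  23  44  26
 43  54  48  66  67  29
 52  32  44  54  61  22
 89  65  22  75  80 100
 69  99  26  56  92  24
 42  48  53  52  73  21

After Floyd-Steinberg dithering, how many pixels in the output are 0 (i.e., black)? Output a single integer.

(0,0): OLD=24 → NEW=0, ERR=24
(0,1): OLD=211/2 → NEW=0, ERR=211/2
(0,2): OLD=4229/32 → NEW=255, ERR=-3931/32
(0,3): OLD=-381/512 → NEW=0, ERR=-381/512
(0,4): OLD=406933/8192 → NEW=0, ERR=406933/8192
(0,5): OLD=12416787/131072 → NEW=0, ERR=12416787/131072
(1,0): OLD=3305/32 → NEW=0, ERR=3305/32
(1,1): OLD=26783/256 → NEW=0, ERR=26783/256
(1,2): OLD=826059/8192 → NEW=0, ERR=826059/8192
(1,3): OLD=2245263/32768 → NEW=0, ERR=2245263/32768
(1,4): OLD=224849517/2097152 → NEW=0, ERR=224849517/2097152
(1,5): OLD=3543879659/33554432 → NEW=0, ERR=3543879659/33554432
(2,0): OLD=388677/4096 → NEW=0, ERR=388677/4096
(2,1): OLD=20128903/131072 → NEW=255, ERR=-13294457/131072
(2,2): OLD=114342869/2097152 → NEW=0, ERR=114342869/2097152
(2,3): OLD=2309748205/16777216 → NEW=255, ERR=-1968441875/16777216
(2,4): OLD=39330914503/536870912 → NEW=0, ERR=39330914503/536870912
(2,5): OLD=865496353761/8589934592 → NEW=0, ERR=865496353761/8589934592
(3,0): OLD=131356853/2097152 → NEW=0, ERR=131356853/2097152
(3,1): OLD=735857233/16777216 → NEW=0, ERR=735857233/16777216
(3,2): OLD=6964429667/134217728 → NEW=0, ERR=6964429667/134217728
(3,3): OLD=491174316617/8589934592 → NEW=0, ERR=491174316617/8589934592
(3,4): OLD=8278558179817/68719476736 → NEW=0, ERR=8278558179817/68719476736
(3,5): OLD=121793374276615/1099511627776 → NEW=0, ERR=121793374276615/1099511627776
(4,0): OLD=31352601403/268435456 → NEW=0, ERR=31352601403/268435456
(4,1): OLD=616109917887/4294967296 → NEW=255, ERR=-479106742593/4294967296
(4,2): OLD=395061926669/137438953472 → NEW=0, ERR=395061926669/137438953472
(4,3): OLD=263789048040353/2199023255552 → NEW=0, ERR=263789048040353/2199023255552
(4,4): OLD=6842343282873393/35184372088832 → NEW=255, ERR=-2129671599778767/35184372088832
(4,5): OLD=65112855816004535/562949953421312 → NEW=0, ERR=65112855816004535/562949953421312
(5,0): OLD=5812531779245/68719476736 → NEW=0, ERR=5812531779245/68719476736
(5,1): OLD=239659386092541/2199023255552 → NEW=0, ERR=239659386092541/2199023255552
(5,2): OLD=1585039411502191/17592186044416 → NEW=0, ERR=1585039411502191/17592186044416
(5,3): OLD=68530994049743349/562949953421312 → NEW=0, ERR=68530994049743349/562949953421312
(5,4): OLD=175109265693552165/1125899906842624 → NEW=255, ERR=-111995210551316955/1125899906842624
(5,5): OLD=231358157335473737/18014398509481984 → NEW=0, ERR=231358157335473737/18014398509481984
(6,0): OLD=3126726870687767/35184372088832 → NEW=0, ERR=3126726870687767/35184372088832
(6,1): OLD=80567689486427211/562949953421312 → NEW=255, ERR=-62984548636007349/562949953421312
(6,2): OLD=139260452719623059/2251799813685248 → NEW=0, ERR=139260452719623059/2251799813685248
(6,3): OLD=3749854276382733447/36028797018963968 → NEW=0, ERR=3749854276382733447/36028797018963968
(6,4): OLD=56185513727814752711/576460752303423488 → NEW=0, ERR=56185513727814752711/576460752303423488
(6,5): OLD=566665166240055077905/9223372036854775808 → NEW=0, ERR=566665166240055077905/9223372036854775808
Output grid:
  Row 0: ..#...  (5 black, running=5)
  Row 1: ......  (6 black, running=11)
  Row 2: .#.#..  (4 black, running=15)
  Row 3: ......  (6 black, running=21)
  Row 4: .#..#.  (4 black, running=25)
  Row 5: ....#.  (5 black, running=30)
  Row 6: .#....  (5 black, running=35)

Answer: 35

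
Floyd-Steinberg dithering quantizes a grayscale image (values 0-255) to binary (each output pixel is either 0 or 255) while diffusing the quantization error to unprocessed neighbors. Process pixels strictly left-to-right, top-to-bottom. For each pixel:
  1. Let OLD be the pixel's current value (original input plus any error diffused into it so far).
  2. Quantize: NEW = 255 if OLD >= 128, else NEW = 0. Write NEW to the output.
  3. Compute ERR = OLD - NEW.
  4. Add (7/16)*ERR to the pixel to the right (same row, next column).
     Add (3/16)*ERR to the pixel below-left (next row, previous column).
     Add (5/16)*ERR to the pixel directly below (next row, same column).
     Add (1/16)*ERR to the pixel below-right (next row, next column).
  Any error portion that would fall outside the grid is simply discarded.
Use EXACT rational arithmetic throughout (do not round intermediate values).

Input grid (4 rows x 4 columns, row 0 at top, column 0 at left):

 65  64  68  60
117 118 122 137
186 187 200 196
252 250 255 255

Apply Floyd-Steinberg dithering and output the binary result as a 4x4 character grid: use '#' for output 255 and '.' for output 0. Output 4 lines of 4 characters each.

(0,0): OLD=65 → NEW=0, ERR=65
(0,1): OLD=1479/16 → NEW=0, ERR=1479/16
(0,2): OLD=27761/256 → NEW=0, ERR=27761/256
(0,3): OLD=440087/4096 → NEW=0, ERR=440087/4096
(1,0): OLD=39589/256 → NEW=255, ERR=-25691/256
(1,1): OLD=260867/2048 → NEW=0, ERR=260867/2048
(1,2): OLD=15567295/65536 → NEW=255, ERR=-1144385/65536
(1,3): OLD=177957993/1048576 → NEW=255, ERR=-89428887/1048576
(2,0): OLD=5849809/32768 → NEW=255, ERR=-2506031/32768
(2,1): OLD=192727947/1048576 → NEW=255, ERR=-74658933/1048576
(2,2): OLD=325819639/2097152 → NEW=255, ERR=-208954121/2097152
(2,3): OLD=4183080635/33554432 → NEW=0, ERR=4183080635/33554432
(3,0): OLD=3602916673/16777216 → NEW=255, ERR=-675273407/16777216
(3,1): OLD=50111248735/268435456 → NEW=255, ERR=-18339792545/268435456
(3,2): OLD=914388723617/4294967296 → NEW=255, ERR=-180827936863/4294967296
(3,3): OLD=18506904576231/68719476736 → NEW=255, ERR=983438008551/68719476736
Row 0: ....
Row 1: #.##
Row 2: ###.
Row 3: ####

Answer: ....
#.##
###.
####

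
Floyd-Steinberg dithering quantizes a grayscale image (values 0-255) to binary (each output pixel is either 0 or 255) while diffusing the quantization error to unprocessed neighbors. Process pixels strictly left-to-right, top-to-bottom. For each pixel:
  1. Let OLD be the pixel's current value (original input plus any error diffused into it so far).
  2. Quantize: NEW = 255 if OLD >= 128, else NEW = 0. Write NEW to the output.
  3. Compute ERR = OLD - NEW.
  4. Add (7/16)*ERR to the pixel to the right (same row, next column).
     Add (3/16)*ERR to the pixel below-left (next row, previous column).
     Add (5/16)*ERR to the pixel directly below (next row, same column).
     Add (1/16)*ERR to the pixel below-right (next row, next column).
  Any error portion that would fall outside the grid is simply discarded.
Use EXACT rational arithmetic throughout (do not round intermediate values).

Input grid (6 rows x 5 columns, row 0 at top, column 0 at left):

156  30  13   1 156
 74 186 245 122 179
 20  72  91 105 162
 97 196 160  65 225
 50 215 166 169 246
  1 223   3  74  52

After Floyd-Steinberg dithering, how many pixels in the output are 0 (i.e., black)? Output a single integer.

Answer: 16

Derivation:
(0,0): OLD=156 → NEW=255, ERR=-99
(0,1): OLD=-213/16 → NEW=0, ERR=-213/16
(0,2): OLD=1837/256 → NEW=0, ERR=1837/256
(0,3): OLD=16955/4096 → NEW=0, ERR=16955/4096
(0,4): OLD=10342301/65536 → NEW=255, ERR=-6369379/65536
(1,0): OLD=10385/256 → NEW=0, ERR=10385/256
(1,1): OLD=398839/2048 → NEW=255, ERR=-123401/2048
(1,2): OLD=14472003/65536 → NEW=255, ERR=-2239677/65536
(1,3): OLD=23741767/262144 → NEW=0, ERR=23741767/262144
(1,4): OLD=790670325/4194304 → NEW=255, ERR=-278877195/4194304
(2,0): OLD=700557/32768 → NEW=0, ERR=700557/32768
(2,1): OLD=61500639/1048576 → NEW=0, ERR=61500639/1048576
(2,2): OLD=1999776861/16777216 → NEW=0, ERR=1999776861/16777216
(2,3): OLD=45861642695/268435456 → NEW=255, ERR=-22589398585/268435456
(2,4): OLD=472729778865/4294967296 → NEW=0, ERR=472729778865/4294967296
(3,0): OLD=1923980989/16777216 → NEW=0, ERR=1923980989/16777216
(3,1): OLD=38679641593/134217728 → NEW=255, ERR=4454120953/134217728
(3,2): OLD=857510577411/4294967296 → NEW=255, ERR=-237706083069/4294967296
(3,3): OLD=365725466571/8589934592 → NEW=0, ERR=365725466571/8589934592
(3,4): OLD=37488279831127/137438953472 → NEW=255, ERR=2441346695767/137438953472
(4,0): OLD=197695784819/2147483648 → NEW=0, ERR=197695784819/2147483648
(4,1): OLD=18034508722163/68719476736 → NEW=255, ERR=511042154483/68719476736
(4,2): OLD=178137659772317/1099511627776 → NEW=255, ERR=-102237805310563/1099511627776
(4,3): OLD=2489218666370547/17592186044416 → NEW=255, ERR=-1996788774955533/17592186044416
(4,4): OLD=57576790486960933/281474976710656 → NEW=255, ERR=-14199328574256347/281474976710656
(5,0): OLD=34263963662265/1099511627776 → NEW=0, ERR=34263963662265/1099511627776
(5,1): OLD=1999147715897451/8796093022208 → NEW=255, ERR=-243856004765589/8796093022208
(5,2): OLD=-16608123094750269/281474976710656 → NEW=0, ERR=-16608123094750269/281474976710656
(5,3): OLD=-2876113779137747/1125899906842624 → NEW=0, ERR=-2876113779137747/1125899906842624
(5,4): OLD=504834872956817887/18014398509481984 → NEW=0, ERR=504834872956817887/18014398509481984
Output grid:
  Row 0: #...#  (3 black, running=3)
  Row 1: .##.#  (2 black, running=5)
  Row 2: ...#.  (4 black, running=9)
  Row 3: .##.#  (2 black, running=11)
  Row 4: .####  (1 black, running=12)
  Row 5: .#...  (4 black, running=16)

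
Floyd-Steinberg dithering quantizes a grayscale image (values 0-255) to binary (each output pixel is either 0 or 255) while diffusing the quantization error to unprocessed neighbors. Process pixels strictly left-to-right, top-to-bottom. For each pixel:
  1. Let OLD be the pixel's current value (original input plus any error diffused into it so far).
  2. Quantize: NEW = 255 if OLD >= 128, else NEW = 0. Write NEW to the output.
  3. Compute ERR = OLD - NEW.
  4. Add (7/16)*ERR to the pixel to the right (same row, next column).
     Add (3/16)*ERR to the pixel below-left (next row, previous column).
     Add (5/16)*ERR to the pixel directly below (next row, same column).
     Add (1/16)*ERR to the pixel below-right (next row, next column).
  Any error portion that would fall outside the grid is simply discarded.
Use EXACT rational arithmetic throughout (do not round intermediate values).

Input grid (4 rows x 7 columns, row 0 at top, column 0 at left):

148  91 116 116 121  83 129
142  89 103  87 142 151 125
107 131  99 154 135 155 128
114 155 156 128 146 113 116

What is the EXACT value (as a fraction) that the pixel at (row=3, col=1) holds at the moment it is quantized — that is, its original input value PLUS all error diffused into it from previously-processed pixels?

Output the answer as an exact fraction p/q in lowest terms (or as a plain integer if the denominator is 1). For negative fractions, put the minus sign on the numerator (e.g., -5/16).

Answer: 34448678401/134217728

Derivation:
(0,0): OLD=148 → NEW=255, ERR=-107
(0,1): OLD=707/16 → NEW=0, ERR=707/16
(0,2): OLD=34645/256 → NEW=255, ERR=-30635/256
(0,3): OLD=260691/4096 → NEW=0, ERR=260691/4096
(0,4): OLD=9754693/65536 → NEW=255, ERR=-6956987/65536
(0,5): OLD=38332899/1048576 → NEW=0, ERR=38332899/1048576
(0,6): OLD=2432591157/16777216 → NEW=255, ERR=-1845598923/16777216
(1,0): OLD=29913/256 → NEW=0, ERR=29913/256
(1,1): OLD=255599/2048 → NEW=0, ERR=255599/2048
(1,2): OLD=8840859/65536 → NEW=255, ERR=-7870821/65536
(1,3): OLD=7068031/262144 → NEW=0, ERR=7068031/262144
(1,4): OLD=2205446173/16777216 → NEW=255, ERR=-2072743907/16777216
(1,5): OLD=10886696493/134217728 → NEW=0, ERR=10886696493/134217728
(1,6): OLD=275724985603/2147483648 → NEW=255, ERR=-271883344637/2147483648
(2,0): OLD=5469493/32768 → NEW=255, ERR=-2886347/32768
(2,1): OLD=121895703/1048576 → NEW=0, ERR=121895703/1048576
(2,2): OLD=2100231685/16777216 → NEW=0, ERR=2100231685/16777216
(2,3): OLD=25034645021/134217728 → NEW=255, ERR=-9190875619/134217728
(2,4): OLD=89471664109/1073741824 → NEW=0, ERR=89471664109/1073741824
(2,5): OLD=6368337209999/34359738368 → NEW=255, ERR=-2393396073841/34359738368
(2,6): OLD=34651298392025/549755813888 → NEW=0, ERR=34651298392025/549755813888
(3,0): OLD=1816474213/16777216 → NEW=0, ERR=1816474213/16777216
(3,1): OLD=34448678401/134217728 → NEW=255, ERR=223157761/134217728
Target (3,1): original=155, with diffused error = 34448678401/134217728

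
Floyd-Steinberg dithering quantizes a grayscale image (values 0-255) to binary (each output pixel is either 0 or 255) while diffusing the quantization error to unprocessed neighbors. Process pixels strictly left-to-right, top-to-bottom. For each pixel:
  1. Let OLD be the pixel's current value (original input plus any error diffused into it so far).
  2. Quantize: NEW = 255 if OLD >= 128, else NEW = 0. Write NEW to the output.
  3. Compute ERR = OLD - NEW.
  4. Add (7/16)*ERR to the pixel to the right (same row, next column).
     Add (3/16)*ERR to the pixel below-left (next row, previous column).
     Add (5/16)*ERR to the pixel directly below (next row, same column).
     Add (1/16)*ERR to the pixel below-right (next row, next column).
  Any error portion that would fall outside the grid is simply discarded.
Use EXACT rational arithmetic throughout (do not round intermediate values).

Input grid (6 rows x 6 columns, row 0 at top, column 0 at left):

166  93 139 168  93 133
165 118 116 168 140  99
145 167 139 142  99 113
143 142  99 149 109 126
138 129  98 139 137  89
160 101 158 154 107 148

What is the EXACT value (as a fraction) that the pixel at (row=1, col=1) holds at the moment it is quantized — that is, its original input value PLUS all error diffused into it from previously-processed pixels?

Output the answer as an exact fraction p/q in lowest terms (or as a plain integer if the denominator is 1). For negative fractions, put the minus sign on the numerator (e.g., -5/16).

Answer: 132933/2048

Derivation:
(0,0): OLD=166 → NEW=255, ERR=-89
(0,1): OLD=865/16 → NEW=0, ERR=865/16
(0,2): OLD=41639/256 → NEW=255, ERR=-23641/256
(0,3): OLD=522641/4096 → NEW=0, ERR=522641/4096
(0,4): OLD=9753335/65536 → NEW=255, ERR=-6958345/65536
(0,5): OLD=90752193/1048576 → NEW=0, ERR=90752193/1048576
(1,0): OLD=37715/256 → NEW=255, ERR=-27565/256
(1,1): OLD=132933/2048 → NEW=0, ERR=132933/2048
Target (1,1): original=118, with diffused error = 132933/2048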